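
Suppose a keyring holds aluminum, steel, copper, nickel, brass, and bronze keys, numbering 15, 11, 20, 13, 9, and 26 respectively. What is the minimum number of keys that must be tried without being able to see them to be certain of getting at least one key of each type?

The hardest type to obtain is brass: we could draw every other key first — 94 − 9 = 85 keys — without a single brass one.
The next draw must be brass, so 85 + 1 = 86.

86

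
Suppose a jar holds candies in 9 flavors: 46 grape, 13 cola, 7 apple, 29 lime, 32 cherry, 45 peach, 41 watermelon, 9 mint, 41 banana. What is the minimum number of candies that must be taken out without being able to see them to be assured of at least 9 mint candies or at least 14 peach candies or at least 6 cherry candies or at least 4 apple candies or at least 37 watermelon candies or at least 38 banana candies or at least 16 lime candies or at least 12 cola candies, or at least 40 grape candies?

Each of the 9 flavors has its own threshold; avoid all of them simultaneously.
The worst case stops just short of every target: 39 grape, 11 cola, 3 apple, 15 lime, 5 cherry, 13 peach, 36 watermelon, 8 mint, 37 banana — 39 + 11 + 3 + 15 + 5 + 13 + 36 + 8 + 37 = 167 candies.
One more candy must push some flavor to its target, so 167 + 1 = 168.

168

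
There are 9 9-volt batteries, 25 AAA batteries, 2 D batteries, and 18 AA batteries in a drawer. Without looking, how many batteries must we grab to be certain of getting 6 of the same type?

In the worst case we take at most 5 of each type, but all 2 D (fewer than 5), giving 5 + 5 + 2 + 5 = 17.
One more battery then forces some type to 6, so 17 + 1 = 18.

18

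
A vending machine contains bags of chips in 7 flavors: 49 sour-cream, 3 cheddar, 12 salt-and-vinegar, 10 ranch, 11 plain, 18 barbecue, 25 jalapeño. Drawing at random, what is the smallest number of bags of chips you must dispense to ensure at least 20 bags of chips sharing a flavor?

93

In the worst case we take at most 19 of each flavor, but all 3 cheddar, all 12 salt-and-vinegar, all 10 ranch, all 11 plain, and all 18 barbecue (fewer than 19), giving 19 + 3 + 12 + 10 + 11 + 18 + 19 = 92.
One more bag of chips then forces some flavor to 20, so 92 + 1 = 93.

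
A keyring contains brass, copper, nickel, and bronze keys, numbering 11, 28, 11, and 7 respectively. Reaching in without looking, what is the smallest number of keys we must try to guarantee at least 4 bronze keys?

The worst case draws every non-bronze key first: 11 + 28 + 11 = 50.
The next 4 draws are then forced to be bronze, giving 50 + 4 = 54.

54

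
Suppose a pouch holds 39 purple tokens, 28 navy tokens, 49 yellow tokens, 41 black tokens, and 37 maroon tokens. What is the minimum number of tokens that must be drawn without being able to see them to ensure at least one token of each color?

The hardest color to obtain is navy: we could draw every other token first — 194 − 28 = 166 tokens — without a single navy one.
The next draw must be navy, so 166 + 1 = 167.

167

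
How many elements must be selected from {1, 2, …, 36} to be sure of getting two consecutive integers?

19

Partition {1, …, 36} into 18 pairs: {1,2}, {3,4}, …, {35,36}.
Choosing 18 integers — say the 18 even numbers 2, 4, …, 36 — takes one from each pair and avoids the property.
Choosing 19 forces two into the same pair by pigeonhole, and those are consecutive. So 19.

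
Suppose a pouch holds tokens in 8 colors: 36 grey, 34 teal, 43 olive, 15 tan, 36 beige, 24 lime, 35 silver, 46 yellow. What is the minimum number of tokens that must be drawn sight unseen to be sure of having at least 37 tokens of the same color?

253

In the worst case we take at most 36 of each color, but all 34 teal, all 15 tan, all 24 lime, and all 35 silver (fewer than 36), giving 36 + 34 + 36 + 15 + 36 + 24 + 35 + 36 = 252.
One more token then forces some color to 37, so 252 + 1 = 253.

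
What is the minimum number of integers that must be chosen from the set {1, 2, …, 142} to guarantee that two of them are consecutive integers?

Partition {1, …, 142} into 71 pairs: {1,2}, {3,4}, …, {141,142}.
Choosing 71 integers — say the 71 even numbers 2, 4, …, 142 — takes one from each pair and avoids the property.
Choosing 72 forces two into the same pair by pigeonhole, and those are consecutive. So 72.

72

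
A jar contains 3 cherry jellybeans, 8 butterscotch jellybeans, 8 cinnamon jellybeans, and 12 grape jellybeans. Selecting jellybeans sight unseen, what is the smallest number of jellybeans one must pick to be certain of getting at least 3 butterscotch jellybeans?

The worst case draws every non-butterscotch jellybean first: 3 + 8 + 12 = 23.
The next 3 draws are then forced to be butterscotch, giving 23 + 3 = 26.

26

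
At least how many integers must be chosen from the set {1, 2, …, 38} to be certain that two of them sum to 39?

20

Partition {1, …, 38} into 19 pairs: {1,38}, {2,37}, …, {19,20}.
Choosing 19 integers — say the integers 1 through 19 — takes one from each pair and avoids the property.
Choosing 20 forces two into the same pair by pigeonhole, and those sum to 39. So 20.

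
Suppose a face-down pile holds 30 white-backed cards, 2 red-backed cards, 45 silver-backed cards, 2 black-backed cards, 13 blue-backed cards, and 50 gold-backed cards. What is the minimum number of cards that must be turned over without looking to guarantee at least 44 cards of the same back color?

Treat the 6 back colors as pigeonholes.
In the worst case we take at most 43 of each back color, but all 30 white-backed, all 2 red-backed, all 2 black-backed, and all 13 blue-backed (fewer than 43), giving 30 + 2 + 43 + 2 + 13 + 43 = 133.
One more card then forces some back color to 44, so 133 + 1 = 134.

134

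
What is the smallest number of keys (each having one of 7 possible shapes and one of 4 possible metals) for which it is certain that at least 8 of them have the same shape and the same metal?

There are 7 × 4 = 28 (shape, metal) combinations acting as pigeonholes.
With 28 × 7 = 196 keys we could place exactly 7 in each, with no (shape, metal) pair reaching 8.
One more forces some (shape, metal) pair to hold 8, so 196 + 1 = 197.

197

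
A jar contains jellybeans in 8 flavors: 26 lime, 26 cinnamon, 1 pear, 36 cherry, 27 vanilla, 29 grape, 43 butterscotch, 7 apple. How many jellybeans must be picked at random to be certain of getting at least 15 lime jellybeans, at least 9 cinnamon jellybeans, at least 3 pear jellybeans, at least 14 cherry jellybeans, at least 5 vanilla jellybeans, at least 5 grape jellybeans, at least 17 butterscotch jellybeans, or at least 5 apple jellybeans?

65

The worst case stops just short of every target: 14 lime, 8 cinnamon, all 1 pear, 13 cherry, 4 vanilla, 4 grape, 16 butterscotch, 4 apple — 14 + 8 + 1 + 13 + 4 + 4 + 16 + 4 = 64 jellybeans.
One more jellybean must push some flavor to its target, so 64 + 1 = 65.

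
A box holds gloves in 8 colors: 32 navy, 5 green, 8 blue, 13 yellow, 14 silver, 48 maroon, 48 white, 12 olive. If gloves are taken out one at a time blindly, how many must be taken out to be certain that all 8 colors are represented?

The hardest color to obtain is green: we could draw every other glove first — 180 − 5 = 175 gloves — without a single green one.
The next draw must be green, so 175 + 1 = 176.

176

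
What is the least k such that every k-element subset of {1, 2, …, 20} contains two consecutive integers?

11

Partition {1, …, 20} into 10 pairs: {1,2}, {3,4}, …, {19,20}.
Choosing 10 integers — say the 10 even numbers 2, 4, …, 20 — takes one from each pair and avoids the property.
Choosing 11 forces two into the same pair by pigeonhole, and those are consecutive. So 11.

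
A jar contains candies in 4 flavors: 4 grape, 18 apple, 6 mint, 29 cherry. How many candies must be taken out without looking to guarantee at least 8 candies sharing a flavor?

25

In the worst case we take at most 7 of each flavor, but all 4 grape and all 6 mint (fewer than 7), giving 4 + 7 + 6 + 7 = 24.
One more candy then forces some flavor to 8, so 24 + 1 = 25.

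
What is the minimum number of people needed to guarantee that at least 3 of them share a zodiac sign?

25

There are 12 zodiac signs acting as pigeonholes.
With 12 × 2 = 24 people we could place exactly 2 in each, with no class reaching 3.
One more forces some class to hold 3, so 24 + 1 = 25.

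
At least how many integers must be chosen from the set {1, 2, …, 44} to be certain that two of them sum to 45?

Partition {1, …, 44} into 22 pairs: {1,44}, {2,43}, …, {22,23}.
Choosing 22 integers — say the integers 1 through 22 — takes one from each pair and avoids the property.
Choosing 23 forces two into the same pair by pigeonhole, and those sum to 45. So 23.

23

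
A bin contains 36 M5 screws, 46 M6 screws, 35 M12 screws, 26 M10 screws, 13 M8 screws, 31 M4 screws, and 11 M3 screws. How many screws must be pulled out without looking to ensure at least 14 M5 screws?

176

To avoid M5 screws as long as possible, exhaust the other 6 sizes first.
The worst case draws every non-M5 screw first: 46 + 35 + 26 + 13 + 31 + 11 = 162.
The next 14 draws are then forced to be M5, giving 162 + 14 = 176.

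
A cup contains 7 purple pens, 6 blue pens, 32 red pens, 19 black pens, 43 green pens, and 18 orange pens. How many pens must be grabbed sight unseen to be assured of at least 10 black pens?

116

To avoid black pens as long as possible, exhaust the other 5 ink colors first.
The worst case draws every non-black pen first: 7 + 6 + 32 + 43 + 18 = 106.
The next 10 draws are then forced to be black, giving 106 + 10 = 116.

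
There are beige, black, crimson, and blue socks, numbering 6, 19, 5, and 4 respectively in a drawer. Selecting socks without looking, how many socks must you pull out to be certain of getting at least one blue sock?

The worst case draws every non-blue sock first: 6 + 19 + 5 = 30.
The next draw is then forced to be blue, giving 30 + 1 = 31.

31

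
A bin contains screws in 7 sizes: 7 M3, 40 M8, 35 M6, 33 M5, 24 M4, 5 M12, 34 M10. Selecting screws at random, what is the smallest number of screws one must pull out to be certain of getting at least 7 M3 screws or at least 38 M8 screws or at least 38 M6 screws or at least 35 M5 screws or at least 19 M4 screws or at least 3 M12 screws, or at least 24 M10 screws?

The worst case stops just short of every target: 6 M3, 37 M8, all 35 M6, all 33 M5, 18 M4, 2 M12, 23 M10 — 6 + 37 + 35 + 33 + 18 + 2 + 23 = 154 screws.
One more screw must push some size to its target, so 154 + 1 = 155.

155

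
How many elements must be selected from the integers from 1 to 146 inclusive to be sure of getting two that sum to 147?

74

Partition {1, …, 146} into 73 pairs: {1,146}, {2,145}, …, {73,74}.
Choosing 73 integers — say the integers 1 through 73 — takes one from each pair and avoids the property.
Choosing 74 forces two into the same pair by pigeonhole, and those sum to 147. So 74.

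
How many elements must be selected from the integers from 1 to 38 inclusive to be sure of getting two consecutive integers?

20

Partition {1, …, 38} into 19 pairs: {1,2}, {3,4}, …, {37,38}.
Choosing 19 integers — say the 19 even numbers 2, 4, …, 38 — takes one from each pair and avoids the property.
Choosing 20 forces two into the same pair by pigeonhole, and those are consecutive. So 20.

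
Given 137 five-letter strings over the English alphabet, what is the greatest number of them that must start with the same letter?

6

If each of the 26 possible first letters held at most 5, the total would be at most 26 × 5 = 130 < 137, a contradiction.
So at least one holds ⌈137/26⌉ = 6.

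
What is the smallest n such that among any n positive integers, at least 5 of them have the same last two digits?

401

There are 100 possible two-digit endings acting as pigeonholes.
With 100 × 4 = 400 positive integers we could place exactly 4 in each, with no class reaching 5.
One more forces some class to hold 5, so 400 + 1 = 401.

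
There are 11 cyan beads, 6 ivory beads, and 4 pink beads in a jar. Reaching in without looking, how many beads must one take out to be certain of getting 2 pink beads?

The worst case draws every non-pink bead first: 11 + 6 = 17.
The next 2 draws are then forced to be pink, giving 17 + 2 = 19.

19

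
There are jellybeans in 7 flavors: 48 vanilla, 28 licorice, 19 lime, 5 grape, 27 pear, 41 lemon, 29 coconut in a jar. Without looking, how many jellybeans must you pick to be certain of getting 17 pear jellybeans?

The worst case draws every non-pear jellybean first: 48 + 28 + 19 + 5 + 41 + 29 = 170.
The next 17 draws are then forced to be pear, giving 170 + 17 = 187.

187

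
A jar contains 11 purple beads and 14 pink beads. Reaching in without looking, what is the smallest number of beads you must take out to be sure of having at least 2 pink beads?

13

The worst case draws every non-pink bead first: 11.
The next 2 draws are then forced to be pink, giving 11 + 2 = 13.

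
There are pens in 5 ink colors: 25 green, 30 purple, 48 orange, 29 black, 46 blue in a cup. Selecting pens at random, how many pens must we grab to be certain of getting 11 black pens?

160

To avoid black pens as long as possible, exhaust the other 4 ink colors first.
The worst case draws every non-black pen first: 25 + 30 + 48 + 46 = 149.
The next 11 draws are then forced to be black, giving 149 + 11 = 160.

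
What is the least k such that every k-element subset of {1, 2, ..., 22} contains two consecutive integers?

12

Partition {1, …, 22} into 11 pairs: {1,2}, {3,4}, …, {21,22}.
Choosing 11 integers — say the 11 even numbers 2, 4, …, 22 — takes one from each pair and avoids the property.
Choosing 12 forces two into the same pair by pigeonhole, and those are consecutive. So 12.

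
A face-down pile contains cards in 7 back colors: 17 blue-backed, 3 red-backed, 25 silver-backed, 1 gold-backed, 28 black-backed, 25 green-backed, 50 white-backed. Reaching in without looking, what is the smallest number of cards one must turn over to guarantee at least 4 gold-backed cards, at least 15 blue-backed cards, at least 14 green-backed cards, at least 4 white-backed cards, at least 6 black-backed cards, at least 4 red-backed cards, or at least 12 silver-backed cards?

The worst case stops just short of every target: 14 blue-backed, 3 red-backed, 11 silver-backed, all 1 gold-backed, 5 black-backed, 13 green-backed, 3 white-backed — 14 + 3 + 11 + 1 + 5 + 13 + 3 = 50 cards.
One more card must push some back color to its target, so 50 + 1 = 51.

51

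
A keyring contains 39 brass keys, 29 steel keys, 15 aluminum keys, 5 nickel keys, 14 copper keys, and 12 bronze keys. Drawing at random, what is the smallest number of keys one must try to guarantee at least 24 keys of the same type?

93

In the worst case we take at most 23 of each type, but all 15 aluminum, all 5 nickel, all 14 copper, and all 12 bronze (fewer than 23), giving 23 + 23 + 15 + 5 + 14 + 12 = 92.
One more key then forces some type to 24, so 92 + 1 = 93.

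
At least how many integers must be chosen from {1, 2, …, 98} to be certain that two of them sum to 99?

Partition {1, …, 98} into 49 pairs: {1,98}, {2,97}, …, {49,50}.
Choosing 49 integers — say the integers 1 through 49 — takes one from each pair and avoids the property.
Choosing 50 forces two into the same pair by pigeonhole, and those sum to 99. So 50.

50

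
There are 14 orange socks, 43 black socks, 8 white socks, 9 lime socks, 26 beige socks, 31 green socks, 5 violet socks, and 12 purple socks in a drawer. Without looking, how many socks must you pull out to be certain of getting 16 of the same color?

In the worst case we take at most 15 of each color, but all 14 orange, all 8 white, all 9 lime, all 5 violet, and all 12 purple (fewer than 15), giving 14 + 15 + 8 + 9 + 15 + 15 + 5 + 12 = 93.
One more sock then forces some color to 16, so 93 + 1 = 94.

94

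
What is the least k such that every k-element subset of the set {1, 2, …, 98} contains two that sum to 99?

50

Partition {1, …, 98} into 49 pairs: {1,98}, {2,97}, …, {49,50}.
Choosing 49 integers — say the integers 1 through 49 — takes one from each pair and avoids the property.
Choosing 50 forces two into the same pair by pigeonhole, and those sum to 99. So 50.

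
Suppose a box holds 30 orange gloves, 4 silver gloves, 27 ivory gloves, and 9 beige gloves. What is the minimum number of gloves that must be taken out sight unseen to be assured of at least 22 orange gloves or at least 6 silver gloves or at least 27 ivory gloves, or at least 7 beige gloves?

58

Each of the 4 colors has its own threshold; avoid all of them simultaneously.
The worst case stops just short of every target: 21 orange, all 4 silver, 26 ivory, 6 beige — 21 + 4 + 26 + 6 = 57 gloves.
One more glove must push some color to its target, so 57 + 1 = 58.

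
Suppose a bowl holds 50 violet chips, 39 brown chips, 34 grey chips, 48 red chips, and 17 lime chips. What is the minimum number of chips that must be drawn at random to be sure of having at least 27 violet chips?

165

To avoid violet chips as long as possible, exhaust the other 4 colors first.
The worst case draws every non-violet chip first: 39 + 34 + 48 + 17 = 138.
The next 27 draws are then forced to be violet, giving 138 + 27 = 165.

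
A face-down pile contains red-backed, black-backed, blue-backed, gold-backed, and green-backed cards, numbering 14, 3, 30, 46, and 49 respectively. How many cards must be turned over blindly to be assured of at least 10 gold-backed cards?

To avoid gold-backed cards as long as possible, exhaust the other 4 back colors first.
The worst case draws every non-gold-backed card first: 14 + 3 + 30 + 49 = 96.
The next 10 draws are then forced to be gold-backed, giving 96 + 10 = 106.

106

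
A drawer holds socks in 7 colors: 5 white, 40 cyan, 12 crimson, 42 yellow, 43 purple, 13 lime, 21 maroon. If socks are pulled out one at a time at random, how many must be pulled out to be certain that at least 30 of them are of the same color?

139

Treat the 7 colors as pigeonholes.
In the worst case we take at most 29 of each color, but all 5 white, all 12 crimson, all 13 lime, and all 21 maroon (fewer than 29), giving 5 + 29 + 12 + 29 + 29 + 13 + 21 = 138.
One more sock then forces some color to 30, so 138 + 1 = 139.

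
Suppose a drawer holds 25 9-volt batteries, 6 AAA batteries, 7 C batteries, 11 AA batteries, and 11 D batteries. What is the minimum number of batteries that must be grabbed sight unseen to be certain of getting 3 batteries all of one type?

11

Treat the 5 types as pigeonholes.
The worst case takes 2 batteries of each type without reaching 3 of any: 5 × 2 = 10.
The next battery must bring some type to 3, so 10 + 1 = 11.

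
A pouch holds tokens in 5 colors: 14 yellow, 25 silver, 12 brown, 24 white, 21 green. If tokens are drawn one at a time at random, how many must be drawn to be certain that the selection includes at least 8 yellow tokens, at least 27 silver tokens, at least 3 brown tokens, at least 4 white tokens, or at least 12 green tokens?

Each of the 5 colors has its own threshold; avoid all of them simultaneously.
The worst case stops just short of every target: 7 yellow, all 25 silver, 2 brown, 3 white, 11 green — 7 + 25 + 2 + 3 + 11 = 48 tokens.
One more token must push some color to its target, so 48 + 1 = 49.

49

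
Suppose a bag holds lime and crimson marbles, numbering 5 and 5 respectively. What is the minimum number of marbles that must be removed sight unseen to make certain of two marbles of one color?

3

Treat the 2 colors as pigeonholes.
The worst case takes 1 marble of each color without reaching 2 of any: 2 × 1 = 2.
The next marble must bring some color to 2, so 2 + 1 = 3.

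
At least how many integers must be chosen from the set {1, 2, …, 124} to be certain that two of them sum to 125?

Partition {1, …, 124} into 62 pairs: {1,124}, {2,123}, …, {62,63}.
Choosing 62 integers — say the integers 1 through 62 — takes one from each pair and avoids the property.
Choosing 63 forces two into the same pair by pigeonhole, and those sum to 125. So 63.

63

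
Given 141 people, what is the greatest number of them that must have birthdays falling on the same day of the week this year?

21

The 141 people fall into 7 days of the week.
If each of the 7 days of the week held at most 20, the total would be at most 7 × 20 = 140 < 141, a contradiction.
So at least one holds ⌈141/7⌉ = 21.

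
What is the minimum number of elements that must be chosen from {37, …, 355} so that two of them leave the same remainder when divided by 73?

74

Group the integers by remainder mod 73; there are 73 residue classes, each nonempty in this range.
Choosing one from each class (73 integers) avoids any shared remainder.
One more choice must repeat a class, so two differ by a multiple of 73. Hence 73 + 1 = 74.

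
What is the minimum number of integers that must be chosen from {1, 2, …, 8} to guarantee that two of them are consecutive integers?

Partition {1, …, 8} into 4 pairs: {1,2}, {3,4}, …, {7,8}.
Choosing 4 integers — say the 4 even numbers 2, 4, …, 8 — takes one from each pair and avoids the property.
Choosing 5 forces two into the same pair by pigeonhole, and those are consecutive. So 5.

5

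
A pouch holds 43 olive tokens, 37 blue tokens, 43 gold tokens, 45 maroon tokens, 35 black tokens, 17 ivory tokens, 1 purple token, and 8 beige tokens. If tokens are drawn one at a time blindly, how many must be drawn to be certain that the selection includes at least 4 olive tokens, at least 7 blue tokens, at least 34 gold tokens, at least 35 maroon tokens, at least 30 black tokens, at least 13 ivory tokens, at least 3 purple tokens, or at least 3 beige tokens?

121

Each of the 8 colors has its own threshold; avoid all of them simultaneously.
The worst case stops just short of every target: 3 olive, 6 blue, 33 gold, 34 maroon, 29 black, 12 ivory, all 1 purple, 2 beige — 3 + 6 + 33 + 34 + 29 + 12 + 1 + 2 = 120 tokens.
One more token must push some color to its target, so 120 + 1 = 121.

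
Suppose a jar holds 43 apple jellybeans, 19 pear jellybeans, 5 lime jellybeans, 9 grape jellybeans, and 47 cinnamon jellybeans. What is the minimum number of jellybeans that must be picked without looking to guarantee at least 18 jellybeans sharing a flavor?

In the worst case we take at most 17 of each flavor, but all 5 lime and all 9 grape (fewer than 17), giving 17 + 17 + 5 + 9 + 17 = 65.
One more jellybean then forces some flavor to 18, so 65 + 1 = 66.

66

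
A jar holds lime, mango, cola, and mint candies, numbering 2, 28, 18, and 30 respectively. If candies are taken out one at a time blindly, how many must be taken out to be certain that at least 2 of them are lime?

The worst case draws every non-lime candy first: 28 + 18 + 30 = 76.
The next 2 draws are then forced to be lime, giving 76 + 2 = 78.

78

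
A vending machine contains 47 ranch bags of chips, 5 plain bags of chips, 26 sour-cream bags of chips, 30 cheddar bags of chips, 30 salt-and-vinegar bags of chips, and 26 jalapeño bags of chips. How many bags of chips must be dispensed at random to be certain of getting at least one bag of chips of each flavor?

The hardest flavor to obtain is plain: we could draw every other bag of chips first — 164 − 5 = 159 bags of chips — without a single plain one.
The next draw must be plain, so 159 + 1 = 160.

160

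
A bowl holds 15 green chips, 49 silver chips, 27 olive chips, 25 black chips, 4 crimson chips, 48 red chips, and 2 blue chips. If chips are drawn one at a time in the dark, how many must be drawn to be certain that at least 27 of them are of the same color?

125

In the worst case we take at most 26 of each color, but all 15 green, all 25 black, all 4 crimson, and all 2 blue (fewer than 26), giving 15 + 26 + 26 + 25 + 4 + 26 + 2 = 124.
One more chip then forces some color to 27, so 124 + 1 = 125.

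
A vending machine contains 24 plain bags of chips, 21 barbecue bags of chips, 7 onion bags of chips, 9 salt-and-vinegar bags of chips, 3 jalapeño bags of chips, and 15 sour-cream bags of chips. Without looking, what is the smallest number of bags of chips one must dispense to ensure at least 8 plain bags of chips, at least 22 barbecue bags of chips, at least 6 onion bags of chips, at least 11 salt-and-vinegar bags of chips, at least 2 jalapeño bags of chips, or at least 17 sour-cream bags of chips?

The worst case stops just short of every target: 7 plain, 21 barbecue, 5 onion, all 9 salt-and-vinegar, 1 jalapeño, all 15 sour-cream — 7 + 21 + 5 + 9 + 1 + 15 = 58 bags of chips.
One more bag of chips must push some flavor to its target, so 58 + 1 = 59.

59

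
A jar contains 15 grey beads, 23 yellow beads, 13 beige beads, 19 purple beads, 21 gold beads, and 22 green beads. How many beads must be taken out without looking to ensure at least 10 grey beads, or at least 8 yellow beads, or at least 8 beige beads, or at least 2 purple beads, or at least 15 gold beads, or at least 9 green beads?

47

Each of the 6 colors has its own threshold; avoid all of them simultaneously.
The worst case stops just short of every target: 9 grey, 7 yellow, 7 beige, 1 purple, 14 gold, 8 green — 9 + 7 + 7 + 1 + 14 + 8 = 46 beads.
One more bead must push some color to its target, so 46 + 1 = 47.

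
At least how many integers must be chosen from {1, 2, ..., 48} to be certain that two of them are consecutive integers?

25

Partition {1, …, 48} into 24 pairs: {1,2}, {3,4}, …, {47,48}.
Choosing 24 integers — say the 24 even numbers 2, 4, …, 48 — takes one from each pair and avoids the property.
Choosing 25 forces two into the same pair by pigeonhole, and those are consecutive. So 25.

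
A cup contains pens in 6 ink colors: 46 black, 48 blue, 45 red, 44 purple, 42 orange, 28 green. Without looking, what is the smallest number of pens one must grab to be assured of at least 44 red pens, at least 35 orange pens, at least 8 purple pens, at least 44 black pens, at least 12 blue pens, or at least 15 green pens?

153

The worst case stops just short of every target: 43 black, 11 blue, 43 red, 7 purple, 34 orange, 14 green — 43 + 11 + 43 + 7 + 34 + 14 = 152 pens.
One more pen must push some ink color to its target, so 152 + 1 = 153.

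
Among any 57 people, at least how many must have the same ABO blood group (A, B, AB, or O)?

15

There are 4 ABO blood groups, which serve as the pigeonholes.
If each of the 4 ABO blood groups held at most 14, the total would be at most 4 × 14 = 56 < 57, a contradiction.
So at least one holds ⌈57/4⌉ = 15.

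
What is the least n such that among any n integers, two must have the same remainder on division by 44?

45

Use the pigeonhole principle on residue classes: two integers differ by a multiple of 44 exactly when they share a remainder mod 44.
There are 44 residue classes mod 44, so 44 integers can all lie in distinct classes.
One more integer must repeat a residue, giving a difference divisible by 44. So n = 44 + 1 = 45.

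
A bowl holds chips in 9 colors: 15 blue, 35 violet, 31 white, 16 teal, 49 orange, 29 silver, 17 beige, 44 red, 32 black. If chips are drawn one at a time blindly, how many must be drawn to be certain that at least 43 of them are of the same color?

Treat the 9 colors as pigeonholes.
In the worst case we take at most 42 of each color, but all 15 blue, all 35 violet, all 31 white, all 16 teal, all 29 silver, all 17 beige, and all 32 black (fewer than 42), giving 15 + 35 + 31 + 16 + 42 + 29 + 17 + 42 + 32 = 259.
One more chip then forces some color to 43, so 259 + 1 = 260.

260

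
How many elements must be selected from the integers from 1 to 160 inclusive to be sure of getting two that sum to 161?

81

Partition {1, …, 160} into 80 pairs: {1,160}, {2,159}, …, {80,81}.
Choosing 80 integers — say the integers 1 through 80 — takes one from each pair and avoids the property.
Choosing 81 forces two into the same pair by pigeonhole, and those sum to 161. So 81.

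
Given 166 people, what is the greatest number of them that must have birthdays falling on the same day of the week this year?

24

The 166 people fall into 7 days of the week.
If each of the 7 days of the week held at most 23, the total would be at most 7 × 23 = 161 < 166, a contradiction.
So at least one holds ⌈166/7⌉ = 24.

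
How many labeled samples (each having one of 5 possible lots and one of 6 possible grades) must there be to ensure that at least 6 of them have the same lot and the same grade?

There are 5 × 6 = 30 (lot, grade) combinations acting as pigeonholes.
With 30 × 5 = 150 labeled samples we could place exactly 5 in each, with no (lot, grade) pair reaching 6.
One more forces some (lot, grade) pair to hold 6, so 150 + 1 = 151.

151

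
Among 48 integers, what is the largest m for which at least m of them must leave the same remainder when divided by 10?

5

If each of the 10 residue classes modulo 10 held at most 4, the total would be at most 10 × 4 = 40 < 48, a contradiction.
So at least one holds ⌈48/10⌉ = 5.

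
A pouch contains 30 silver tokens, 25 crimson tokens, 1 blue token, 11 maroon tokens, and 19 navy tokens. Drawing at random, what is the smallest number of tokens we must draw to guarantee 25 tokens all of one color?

80

In the worst case we take at most 24 of each color, but all 1 blue, all 11 maroon, and all 19 navy (fewer than 24), giving 24 + 24 + 1 + 11 + 19 = 79.
One more token then forces some color to 25, so 79 + 1 = 80.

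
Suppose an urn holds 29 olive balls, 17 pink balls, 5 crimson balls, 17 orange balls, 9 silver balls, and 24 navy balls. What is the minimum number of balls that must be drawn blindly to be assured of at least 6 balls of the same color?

The worst case takes 5 balls of each color without reaching 6 of any: 6 × 5 = 30.
The next ball must bring some color to 6, so 30 + 1 = 31.

31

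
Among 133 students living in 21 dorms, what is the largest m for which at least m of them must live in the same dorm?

7

The 133 students fall into 21 dorms.
If each of the 21 dorms held at most 6, the total would be at most 21 × 6 = 126 < 133, a contradiction.
So at least one holds ⌈133/21⌉ = 7.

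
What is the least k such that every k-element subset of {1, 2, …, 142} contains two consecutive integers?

Partition {1, …, 142} into 71 pairs: {1,2}, {3,4}, …, {141,142}.
Choosing 71 integers — say the 71 even numbers 2, 4, …, 142 — takes one from each pair and avoids the property.
Choosing 72 forces two into the same pair by pigeonhole, and those are consecutive. So 72.

72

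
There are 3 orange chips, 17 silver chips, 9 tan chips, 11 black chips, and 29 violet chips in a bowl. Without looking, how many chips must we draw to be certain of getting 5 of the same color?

20

Treat the 5 colors as pigeonholes.
In the worst case we take at most 4 of each color, but all 3 orange (fewer than 4), giving 3 + 4 + 4 + 4 + 4 = 19.
One more chip then forces some color to 5, so 19 + 1 = 20.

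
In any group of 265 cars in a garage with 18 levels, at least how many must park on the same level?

The 265 cars fall into 18 levels.
If each of the 18 levels held at most 14, the total would be at most 18 × 14 = 252 < 265, a contradiction.
So at least one holds ⌈265/18⌉ = 15.

15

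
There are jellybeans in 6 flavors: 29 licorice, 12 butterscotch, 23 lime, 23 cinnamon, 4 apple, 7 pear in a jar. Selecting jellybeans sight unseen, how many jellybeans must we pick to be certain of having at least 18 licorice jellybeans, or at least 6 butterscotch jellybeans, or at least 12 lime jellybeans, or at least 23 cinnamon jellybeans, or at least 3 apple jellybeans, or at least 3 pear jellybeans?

The worst case stops just short of every target: 17 licorice, 5 butterscotch, 11 lime, 22 cinnamon, 2 apple, 2 pear — 17 + 5 + 11 + 22 + 2 + 2 = 59 jellybeans.
One more jellybean must push some flavor to its target, so 59 + 1 = 60.

60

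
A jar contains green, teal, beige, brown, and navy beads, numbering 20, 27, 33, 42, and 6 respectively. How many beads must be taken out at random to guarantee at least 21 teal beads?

122

The worst case draws every non-teal bead first: 20 + 33 + 42 + 6 = 101.
The next 21 draws are then forced to be teal, giving 101 + 21 = 122.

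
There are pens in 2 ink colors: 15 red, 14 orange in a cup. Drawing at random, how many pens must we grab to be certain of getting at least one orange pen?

The worst case draws every non-orange pen first: 15.
The next draw is then forced to be orange, giving 15 + 1 = 16.

16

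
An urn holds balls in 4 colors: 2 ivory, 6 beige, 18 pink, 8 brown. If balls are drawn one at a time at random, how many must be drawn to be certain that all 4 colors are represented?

The hardest color to obtain is ivory: we could draw every other ball first — 34 − 2 = 32 balls — without a single ivory one.
The next draw must be ivory, so 32 + 1 = 33.

33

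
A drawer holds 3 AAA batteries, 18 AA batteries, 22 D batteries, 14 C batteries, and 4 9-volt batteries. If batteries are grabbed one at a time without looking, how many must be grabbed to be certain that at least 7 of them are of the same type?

Treat the 5 types as pigeonholes.
In the worst case we take at most 6 of each type, but all 3 AAA and all 4 9-volt (fewer than 6), giving 3 + 6 + 6 + 6 + 4 = 25.
One more battery then forces some type to 7, so 25 + 1 = 26.

26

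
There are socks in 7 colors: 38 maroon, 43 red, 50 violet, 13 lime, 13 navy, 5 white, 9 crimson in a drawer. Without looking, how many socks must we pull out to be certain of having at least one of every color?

The hardest color to obtain is white: we could draw every other sock first — 171 − 5 = 166 socks — without a single white one.
The next draw must be white, so 166 + 1 = 167.

167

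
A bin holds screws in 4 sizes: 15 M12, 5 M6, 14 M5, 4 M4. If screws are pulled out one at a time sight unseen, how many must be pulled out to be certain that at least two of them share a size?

The worst case takes 1 screw of each size without reaching 2 of any: 4 × 1 = 4.
The next screw must bring some size to 2, so 4 + 1 = 5.

5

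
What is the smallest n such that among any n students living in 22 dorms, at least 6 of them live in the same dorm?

111

There are 22 dorms acting as pigeonholes.
With 22 × 5 = 110 students we could place exactly 5 in each, with no class reaching 6.
One more forces some class to hold 6, so 110 + 1 = 111.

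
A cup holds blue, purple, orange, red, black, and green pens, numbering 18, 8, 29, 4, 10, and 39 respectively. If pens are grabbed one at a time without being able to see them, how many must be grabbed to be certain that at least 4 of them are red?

108

The worst case draws every non-red pen first: 18 + 8 + 29 + 10 + 39 = 104.
The next 4 draws are then forced to be red, giving 104 + 4 = 108.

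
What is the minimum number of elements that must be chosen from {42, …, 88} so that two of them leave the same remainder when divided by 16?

Group the integers by remainder mod 16; there are 16 residue classes, each nonempty in this range.
Choosing one from each class (16 integers) avoids any shared remainder.
One more choice must repeat a class, so two differ by a multiple of 16. Hence 16 + 1 = 17.

17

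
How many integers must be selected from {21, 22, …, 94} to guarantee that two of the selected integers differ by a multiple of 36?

Use the pigeonhole principle on residue classes: group the integers by remainder mod 36; there are 36 residue classes, each nonempty in this range.
Choosing one from each class (36 integers) avoids any shared remainder.
One more choice must repeat a class, so two differ by a multiple of 36. Hence 36 + 1 = 37.

37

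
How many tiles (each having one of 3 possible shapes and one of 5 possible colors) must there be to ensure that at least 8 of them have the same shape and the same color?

106

There are 3 × 5 = 15 (shape, color) combinations acting as pigeonholes.
With 15 × 7 = 105 tiles we could place exactly 7 in each, with no (shape, color) pair reaching 8.
One more forces some (shape, color) pair to hold 8, so 105 + 1 = 106.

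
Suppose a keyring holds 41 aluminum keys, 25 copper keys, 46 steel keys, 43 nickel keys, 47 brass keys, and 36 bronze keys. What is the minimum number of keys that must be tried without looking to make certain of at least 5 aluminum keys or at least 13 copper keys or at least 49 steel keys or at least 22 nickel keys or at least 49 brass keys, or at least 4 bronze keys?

134

The worst case stops just short of every target: 4 aluminum, 12 copper, all 46 steel, 21 nickel, all 47 brass, 3 bronze — 4 + 12 + 46 + 21 + 47 + 3 = 133 keys.
One more key must push some type to its target, so 133 + 1 = 134.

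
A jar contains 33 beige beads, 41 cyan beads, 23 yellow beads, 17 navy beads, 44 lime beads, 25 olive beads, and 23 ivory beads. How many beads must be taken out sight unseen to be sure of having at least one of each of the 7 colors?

The hardest color to obtain is navy: we could draw every other bead first — 206 − 17 = 189 beads — without a single navy one.
The next draw must be navy, so 189 + 1 = 190.

190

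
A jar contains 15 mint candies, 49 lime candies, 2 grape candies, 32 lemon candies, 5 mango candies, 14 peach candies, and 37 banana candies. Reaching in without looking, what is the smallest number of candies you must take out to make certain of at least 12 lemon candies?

The worst case draws every non-lemon candy first: 15 + 49 + 2 + 5 + 14 + 37 = 122.
The next 12 draws are then forced to be lemon, giving 122 + 12 = 134.

134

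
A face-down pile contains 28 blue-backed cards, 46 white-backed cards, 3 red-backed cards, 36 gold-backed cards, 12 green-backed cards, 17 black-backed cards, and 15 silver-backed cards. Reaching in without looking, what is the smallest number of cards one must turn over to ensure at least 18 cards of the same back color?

Treat the 7 back colors as pigeonholes.
In the worst case we take at most 17 of each back color, but all 3 red-backed, all 12 green-backed, and all 15 silver-backed (fewer than 17), giving 17 + 17 + 3 + 17 + 12 + 17 + 15 = 98.
One more card then forces some back color to 18, so 98 + 1 = 99.

99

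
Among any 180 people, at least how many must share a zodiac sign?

If each of the 12 zodiac signs held at most 14, the total would be at most 12 × 14 = 168 < 180, a contradiction.
So at least one holds ⌈180/12⌉ = 15.

15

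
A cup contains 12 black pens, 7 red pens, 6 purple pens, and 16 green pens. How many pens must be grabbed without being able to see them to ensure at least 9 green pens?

34

The worst case draws every non-green pen first: 12 + 7 + 6 = 25.
The next 9 draws are then forced to be green, giving 25 + 9 = 34.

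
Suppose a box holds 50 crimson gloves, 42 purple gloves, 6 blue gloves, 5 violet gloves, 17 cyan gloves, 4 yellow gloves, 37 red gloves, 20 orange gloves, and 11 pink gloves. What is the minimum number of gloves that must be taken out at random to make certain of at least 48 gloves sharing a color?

190

In the worst case we take at most 47 of each color, but all 42 purple, all 6 blue, all 5 violet, all 17 cyan, all 4 yellow, all 37 red, all 20 orange, and all 11 pink (fewer than 47), giving 47 + 42 + 6 + 5 + 17 + 4 + 37 + 20 + 11 = 189.
One more glove then forces some color to 48, so 189 + 1 = 190.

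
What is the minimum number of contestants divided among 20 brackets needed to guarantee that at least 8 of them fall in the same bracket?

There are 20 brackets acting as pigeonholes.
With 20 × 7 = 140 contestants we could place exactly 7 in each, with no class reaching 8.
One more forces some class to hold 8, so 140 + 1 = 141.

141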